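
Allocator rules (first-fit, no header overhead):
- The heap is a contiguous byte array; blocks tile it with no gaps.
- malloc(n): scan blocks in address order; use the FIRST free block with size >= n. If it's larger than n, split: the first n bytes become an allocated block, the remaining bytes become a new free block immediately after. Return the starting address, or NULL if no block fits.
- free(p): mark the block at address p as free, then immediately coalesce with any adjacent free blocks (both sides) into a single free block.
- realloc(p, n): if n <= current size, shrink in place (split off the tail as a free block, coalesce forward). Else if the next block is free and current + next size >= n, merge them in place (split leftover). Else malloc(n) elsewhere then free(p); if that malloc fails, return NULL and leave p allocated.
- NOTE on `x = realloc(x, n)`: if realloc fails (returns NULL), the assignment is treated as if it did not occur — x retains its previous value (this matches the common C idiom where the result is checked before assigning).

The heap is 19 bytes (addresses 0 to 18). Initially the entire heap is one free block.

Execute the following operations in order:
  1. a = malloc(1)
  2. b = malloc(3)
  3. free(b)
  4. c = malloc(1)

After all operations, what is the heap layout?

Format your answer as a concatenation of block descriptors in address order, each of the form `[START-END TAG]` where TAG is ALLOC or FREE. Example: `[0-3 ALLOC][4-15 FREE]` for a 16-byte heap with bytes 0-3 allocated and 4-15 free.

Answer: [0-0 ALLOC][1-1 ALLOC][2-18 FREE]

Derivation:
Op 1: a = malloc(1) -> a = 0; heap: [0-0 ALLOC][1-18 FREE]
Op 2: b = malloc(3) -> b = 1; heap: [0-0 ALLOC][1-3 ALLOC][4-18 FREE]
Op 3: free(b) -> (freed b); heap: [0-0 ALLOC][1-18 FREE]
Op 4: c = malloc(1) -> c = 1; heap: [0-0 ALLOC][1-1 ALLOC][2-18 FREE]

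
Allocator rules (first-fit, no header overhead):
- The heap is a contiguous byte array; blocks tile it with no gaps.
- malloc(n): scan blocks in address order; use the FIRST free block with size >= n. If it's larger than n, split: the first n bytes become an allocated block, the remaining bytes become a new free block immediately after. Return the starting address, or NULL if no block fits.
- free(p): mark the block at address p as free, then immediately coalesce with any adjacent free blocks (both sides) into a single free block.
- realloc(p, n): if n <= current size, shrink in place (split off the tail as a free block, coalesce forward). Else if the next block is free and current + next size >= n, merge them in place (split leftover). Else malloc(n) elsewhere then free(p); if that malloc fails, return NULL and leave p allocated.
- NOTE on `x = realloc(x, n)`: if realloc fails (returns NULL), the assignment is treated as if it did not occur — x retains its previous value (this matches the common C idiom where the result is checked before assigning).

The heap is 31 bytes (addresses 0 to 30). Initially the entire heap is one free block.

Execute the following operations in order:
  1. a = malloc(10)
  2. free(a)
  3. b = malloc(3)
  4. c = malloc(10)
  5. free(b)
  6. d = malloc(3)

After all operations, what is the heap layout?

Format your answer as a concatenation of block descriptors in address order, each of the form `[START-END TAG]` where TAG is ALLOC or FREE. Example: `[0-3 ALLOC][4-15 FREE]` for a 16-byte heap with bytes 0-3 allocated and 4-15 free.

Answer: [0-2 ALLOC][3-12 ALLOC][13-30 FREE]

Derivation:
Op 1: a = malloc(10) -> a = 0; heap: [0-9 ALLOC][10-30 FREE]
Op 2: free(a) -> (freed a); heap: [0-30 FREE]
Op 3: b = malloc(3) -> b = 0; heap: [0-2 ALLOC][3-30 FREE]
Op 4: c = malloc(10) -> c = 3; heap: [0-2 ALLOC][3-12 ALLOC][13-30 FREE]
Op 5: free(b) -> (freed b); heap: [0-2 FREE][3-12 ALLOC][13-30 FREE]
Op 6: d = malloc(3) -> d = 0; heap: [0-2 ALLOC][3-12 ALLOC][13-30 FREE]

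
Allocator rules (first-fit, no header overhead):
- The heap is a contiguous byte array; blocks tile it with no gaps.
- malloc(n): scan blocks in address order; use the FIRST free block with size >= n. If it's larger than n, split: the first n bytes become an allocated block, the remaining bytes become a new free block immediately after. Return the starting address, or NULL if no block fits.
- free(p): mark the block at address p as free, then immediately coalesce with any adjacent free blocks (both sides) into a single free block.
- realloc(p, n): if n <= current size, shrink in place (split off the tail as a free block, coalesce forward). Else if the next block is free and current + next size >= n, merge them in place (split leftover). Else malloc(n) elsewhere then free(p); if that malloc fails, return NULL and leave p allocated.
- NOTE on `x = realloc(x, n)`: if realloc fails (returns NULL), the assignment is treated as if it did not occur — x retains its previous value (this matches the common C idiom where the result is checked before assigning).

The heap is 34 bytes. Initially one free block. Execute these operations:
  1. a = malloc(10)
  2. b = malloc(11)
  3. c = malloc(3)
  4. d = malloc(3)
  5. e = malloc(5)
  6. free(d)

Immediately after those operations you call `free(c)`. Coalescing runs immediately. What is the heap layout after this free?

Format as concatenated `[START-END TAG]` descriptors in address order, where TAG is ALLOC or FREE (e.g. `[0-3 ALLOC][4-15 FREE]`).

Op 1: a = malloc(10) -> a = 0; heap: [0-9 ALLOC][10-33 FREE]
Op 2: b = malloc(11) -> b = 10; heap: [0-9 ALLOC][10-20 ALLOC][21-33 FREE]
Op 3: c = malloc(3) -> c = 21; heap: [0-9 ALLOC][10-20 ALLOC][21-23 ALLOC][24-33 FREE]
Op 4: d = malloc(3) -> d = 24; heap: [0-9 ALLOC][10-20 ALLOC][21-23 ALLOC][24-26 ALLOC][27-33 FREE]
Op 5: e = malloc(5) -> e = 27; heap: [0-9 ALLOC][10-20 ALLOC][21-23 ALLOC][24-26 ALLOC][27-31 ALLOC][32-33 FREE]
Op 6: free(d) -> (freed d); heap: [0-9 ALLOC][10-20 ALLOC][21-23 ALLOC][24-26 FREE][27-31 ALLOC][32-33 FREE]
free(c): c = 21 -> block [21-23 ALLOC]; mark free, coalesce with adjacent free neighbors -> [0-9 ALLOC][10-20 ALLOC][21-26 FREE][27-31 ALLOC][32-33 FREE]

Answer: [0-9 ALLOC][10-20 ALLOC][21-26 FREE][27-31 ALLOC][32-33 FREE]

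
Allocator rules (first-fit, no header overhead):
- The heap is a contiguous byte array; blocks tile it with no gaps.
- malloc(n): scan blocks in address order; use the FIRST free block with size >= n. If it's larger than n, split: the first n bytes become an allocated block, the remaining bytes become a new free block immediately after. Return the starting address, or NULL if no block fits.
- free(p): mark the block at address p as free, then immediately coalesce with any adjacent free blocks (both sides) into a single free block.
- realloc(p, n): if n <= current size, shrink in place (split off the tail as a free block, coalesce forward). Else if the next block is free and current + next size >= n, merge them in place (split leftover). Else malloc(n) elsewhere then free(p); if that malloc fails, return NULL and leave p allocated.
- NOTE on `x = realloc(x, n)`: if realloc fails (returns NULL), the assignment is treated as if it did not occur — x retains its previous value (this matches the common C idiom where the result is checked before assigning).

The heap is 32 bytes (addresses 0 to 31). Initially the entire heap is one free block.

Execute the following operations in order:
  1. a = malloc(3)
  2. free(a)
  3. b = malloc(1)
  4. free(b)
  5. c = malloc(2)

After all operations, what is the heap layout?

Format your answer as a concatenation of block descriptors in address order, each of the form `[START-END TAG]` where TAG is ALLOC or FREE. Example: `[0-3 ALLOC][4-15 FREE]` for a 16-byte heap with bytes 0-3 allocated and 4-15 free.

Answer: [0-1 ALLOC][2-31 FREE]

Derivation:
Op 1: a = malloc(3) -> a = 0; heap: [0-2 ALLOC][3-31 FREE]
Op 2: free(a) -> (freed a); heap: [0-31 FREE]
Op 3: b = malloc(1) -> b = 0; heap: [0-0 ALLOC][1-31 FREE]
Op 4: free(b) -> (freed b); heap: [0-31 FREE]
Op 5: c = malloc(2) -> c = 0; heap: [0-1 ALLOC][2-31 FREE]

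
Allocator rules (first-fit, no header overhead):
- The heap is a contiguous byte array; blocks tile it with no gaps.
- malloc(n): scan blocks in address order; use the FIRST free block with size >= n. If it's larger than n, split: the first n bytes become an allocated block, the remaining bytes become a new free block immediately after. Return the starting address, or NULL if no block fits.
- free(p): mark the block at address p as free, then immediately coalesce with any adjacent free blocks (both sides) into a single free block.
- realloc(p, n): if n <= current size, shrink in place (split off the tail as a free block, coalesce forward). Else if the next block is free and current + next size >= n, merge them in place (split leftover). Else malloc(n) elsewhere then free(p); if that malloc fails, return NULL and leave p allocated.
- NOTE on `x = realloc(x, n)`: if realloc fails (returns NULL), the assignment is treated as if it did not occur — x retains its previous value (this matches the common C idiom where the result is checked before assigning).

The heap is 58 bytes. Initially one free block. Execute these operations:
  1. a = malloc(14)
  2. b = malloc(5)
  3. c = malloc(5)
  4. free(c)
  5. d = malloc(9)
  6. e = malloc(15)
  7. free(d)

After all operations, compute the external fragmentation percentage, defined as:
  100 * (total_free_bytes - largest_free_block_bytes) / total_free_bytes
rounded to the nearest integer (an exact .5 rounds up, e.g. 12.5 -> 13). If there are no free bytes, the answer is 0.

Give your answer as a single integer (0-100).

Op 1: a = malloc(14) -> a = 0; heap: [0-13 ALLOC][14-57 FREE]
Op 2: b = malloc(5) -> b = 14; heap: [0-13 ALLOC][14-18 ALLOC][19-57 FREE]
Op 3: c = malloc(5) -> c = 19; heap: [0-13 ALLOC][14-18 ALLOC][19-23 ALLOC][24-57 FREE]
Op 4: free(c) -> (freed c); heap: [0-13 ALLOC][14-18 ALLOC][19-57 FREE]
Op 5: d = malloc(9) -> d = 19; heap: [0-13 ALLOC][14-18 ALLOC][19-27 ALLOC][28-57 FREE]
Op 6: e = malloc(15) -> e = 28; heap: [0-13 ALLOC][14-18 ALLOC][19-27 ALLOC][28-42 ALLOC][43-57 FREE]
Op 7: free(d) -> (freed d); heap: [0-13 ALLOC][14-18 ALLOC][19-27 FREE][28-42 ALLOC][43-57 FREE]
Free blocks: [9 15] total_free=24 largest=15 -> 100*(24-15)/24 = 900/24 = 37.5 -> rounds to 38

Answer: 38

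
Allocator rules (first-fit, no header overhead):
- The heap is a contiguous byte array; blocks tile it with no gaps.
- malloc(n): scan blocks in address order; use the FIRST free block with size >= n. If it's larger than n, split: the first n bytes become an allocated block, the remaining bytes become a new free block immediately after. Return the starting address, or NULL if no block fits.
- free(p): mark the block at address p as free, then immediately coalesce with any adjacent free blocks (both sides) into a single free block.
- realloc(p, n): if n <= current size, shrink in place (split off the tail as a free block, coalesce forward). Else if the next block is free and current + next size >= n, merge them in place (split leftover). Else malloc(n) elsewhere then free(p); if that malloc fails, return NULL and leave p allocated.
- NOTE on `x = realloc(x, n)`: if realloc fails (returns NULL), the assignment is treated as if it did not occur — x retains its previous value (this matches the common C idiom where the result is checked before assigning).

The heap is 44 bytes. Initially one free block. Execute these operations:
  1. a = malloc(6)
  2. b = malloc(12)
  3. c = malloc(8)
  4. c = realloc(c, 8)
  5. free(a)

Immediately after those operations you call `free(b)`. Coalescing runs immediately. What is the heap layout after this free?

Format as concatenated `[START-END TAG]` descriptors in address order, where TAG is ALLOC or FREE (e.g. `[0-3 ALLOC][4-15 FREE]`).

Answer: [0-17 FREE][18-25 ALLOC][26-43 FREE]

Derivation:
Op 1: a = malloc(6) -> a = 0; heap: [0-5 ALLOC][6-43 FREE]
Op 2: b = malloc(12) -> b = 6; heap: [0-5 ALLOC][6-17 ALLOC][18-43 FREE]
Op 3: c = malloc(8) -> c = 18; heap: [0-5 ALLOC][6-17 ALLOC][18-25 ALLOC][26-43 FREE]
Op 4: c = realloc(c, 8) -> c = 18; heap: [0-5 ALLOC][6-17 ALLOC][18-25 ALLOC][26-43 FREE]
Op 5: free(a) -> (freed a); heap: [0-5 FREE][6-17 ALLOC][18-25 ALLOC][26-43 FREE]
free(b): b = 6 -> block [6-17 ALLOC]; mark free, coalesce with adjacent free neighbors -> [0-17 FREE][18-25 ALLOC][26-43 FREE]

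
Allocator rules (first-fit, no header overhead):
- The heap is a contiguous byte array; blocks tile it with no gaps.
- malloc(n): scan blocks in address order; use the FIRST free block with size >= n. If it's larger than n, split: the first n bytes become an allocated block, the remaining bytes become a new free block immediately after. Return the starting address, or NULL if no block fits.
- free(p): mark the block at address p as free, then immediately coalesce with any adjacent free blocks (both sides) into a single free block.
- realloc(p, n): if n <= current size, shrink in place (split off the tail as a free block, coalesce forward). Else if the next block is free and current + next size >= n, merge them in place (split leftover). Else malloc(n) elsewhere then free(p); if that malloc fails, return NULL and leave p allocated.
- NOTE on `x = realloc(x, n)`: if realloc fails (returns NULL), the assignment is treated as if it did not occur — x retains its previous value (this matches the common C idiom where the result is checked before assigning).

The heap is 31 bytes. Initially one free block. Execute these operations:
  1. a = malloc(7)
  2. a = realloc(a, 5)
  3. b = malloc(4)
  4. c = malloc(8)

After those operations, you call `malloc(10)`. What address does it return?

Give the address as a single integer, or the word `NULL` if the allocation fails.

Answer: 17

Derivation:
Op 1: a = malloc(7) -> a = 0; heap: [0-6 ALLOC][7-30 FREE]
Op 2: a = realloc(a, 5) -> a = 0; heap: [0-4 ALLOC][5-30 FREE]
Op 3: b = malloc(4) -> b = 5; heap: [0-4 ALLOC][5-8 ALLOC][9-30 FREE]
Op 4: c = malloc(8) -> c = 9; heap: [0-4 ALLOC][5-8 ALLOC][9-16 ALLOC][17-30 FREE]
malloc(10): first-fit scan over [0-4 ALLOC][5-8 ALLOC][9-16 ALLOC][17-30 FREE] -> 17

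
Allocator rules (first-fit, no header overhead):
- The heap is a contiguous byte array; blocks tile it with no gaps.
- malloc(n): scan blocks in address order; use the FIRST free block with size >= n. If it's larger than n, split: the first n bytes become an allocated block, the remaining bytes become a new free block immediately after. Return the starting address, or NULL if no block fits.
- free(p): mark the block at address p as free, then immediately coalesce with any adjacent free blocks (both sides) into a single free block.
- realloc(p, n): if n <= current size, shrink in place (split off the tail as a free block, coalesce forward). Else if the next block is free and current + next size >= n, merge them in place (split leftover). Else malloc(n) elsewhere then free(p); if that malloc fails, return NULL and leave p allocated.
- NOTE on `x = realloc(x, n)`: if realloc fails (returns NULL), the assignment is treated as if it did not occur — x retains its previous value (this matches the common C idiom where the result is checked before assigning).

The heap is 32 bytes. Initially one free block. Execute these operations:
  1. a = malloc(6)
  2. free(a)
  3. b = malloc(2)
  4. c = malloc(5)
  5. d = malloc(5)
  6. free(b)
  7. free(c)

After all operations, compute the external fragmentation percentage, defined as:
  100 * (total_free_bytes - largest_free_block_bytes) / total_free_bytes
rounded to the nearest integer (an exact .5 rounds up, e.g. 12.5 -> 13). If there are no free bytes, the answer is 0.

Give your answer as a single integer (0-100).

Op 1: a = malloc(6) -> a = 0; heap: [0-5 ALLOC][6-31 FREE]
Op 2: free(a) -> (freed a); heap: [0-31 FREE]
Op 3: b = malloc(2) -> b = 0; heap: [0-1 ALLOC][2-31 FREE]
Op 4: c = malloc(5) -> c = 2; heap: [0-1 ALLOC][2-6 ALLOC][7-31 FREE]
Op 5: d = malloc(5) -> d = 7; heap: [0-1 ALLOC][2-6 ALLOC][7-11 ALLOC][12-31 FREE]
Op 6: free(b) -> (freed b); heap: [0-1 FREE][2-6 ALLOC][7-11 ALLOC][12-31 FREE]
Op 7: free(c) -> (freed c); heap: [0-6 FREE][7-11 ALLOC][12-31 FREE]
Free blocks: [7 20] total_free=27 largest=20 -> 100*(27-20)/27 = 700/27 ≈ 25.926 -> rounds to 26

Answer: 26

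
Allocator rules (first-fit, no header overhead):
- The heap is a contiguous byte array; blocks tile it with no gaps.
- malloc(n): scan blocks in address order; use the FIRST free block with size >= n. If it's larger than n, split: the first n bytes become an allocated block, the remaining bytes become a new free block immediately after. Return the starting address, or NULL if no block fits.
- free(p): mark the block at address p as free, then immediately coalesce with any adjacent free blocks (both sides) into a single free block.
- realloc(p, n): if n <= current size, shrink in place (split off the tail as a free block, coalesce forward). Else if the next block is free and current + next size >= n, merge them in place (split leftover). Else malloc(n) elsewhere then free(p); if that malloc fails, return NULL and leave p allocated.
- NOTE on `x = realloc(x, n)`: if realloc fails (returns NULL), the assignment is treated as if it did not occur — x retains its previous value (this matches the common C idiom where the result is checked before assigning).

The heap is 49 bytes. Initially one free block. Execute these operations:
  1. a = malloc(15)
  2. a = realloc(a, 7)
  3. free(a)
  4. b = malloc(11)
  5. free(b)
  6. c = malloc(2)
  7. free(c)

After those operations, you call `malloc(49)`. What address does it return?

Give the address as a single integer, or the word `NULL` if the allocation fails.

Op 1: a = malloc(15) -> a = 0; heap: [0-14 ALLOC][15-48 FREE]
Op 2: a = realloc(a, 7) -> a = 0; heap: [0-6 ALLOC][7-48 FREE]
Op 3: free(a) -> (freed a); heap: [0-48 FREE]
Op 4: b = malloc(11) -> b = 0; heap: [0-10 ALLOC][11-48 FREE]
Op 5: free(b) -> (freed b); heap: [0-48 FREE]
Op 6: c = malloc(2) -> c = 0; heap: [0-1 ALLOC][2-48 FREE]
Op 7: free(c) -> (freed c); heap: [0-48 FREE]
malloc(49): first-fit scan over [0-48 FREE] -> 0

Answer: 0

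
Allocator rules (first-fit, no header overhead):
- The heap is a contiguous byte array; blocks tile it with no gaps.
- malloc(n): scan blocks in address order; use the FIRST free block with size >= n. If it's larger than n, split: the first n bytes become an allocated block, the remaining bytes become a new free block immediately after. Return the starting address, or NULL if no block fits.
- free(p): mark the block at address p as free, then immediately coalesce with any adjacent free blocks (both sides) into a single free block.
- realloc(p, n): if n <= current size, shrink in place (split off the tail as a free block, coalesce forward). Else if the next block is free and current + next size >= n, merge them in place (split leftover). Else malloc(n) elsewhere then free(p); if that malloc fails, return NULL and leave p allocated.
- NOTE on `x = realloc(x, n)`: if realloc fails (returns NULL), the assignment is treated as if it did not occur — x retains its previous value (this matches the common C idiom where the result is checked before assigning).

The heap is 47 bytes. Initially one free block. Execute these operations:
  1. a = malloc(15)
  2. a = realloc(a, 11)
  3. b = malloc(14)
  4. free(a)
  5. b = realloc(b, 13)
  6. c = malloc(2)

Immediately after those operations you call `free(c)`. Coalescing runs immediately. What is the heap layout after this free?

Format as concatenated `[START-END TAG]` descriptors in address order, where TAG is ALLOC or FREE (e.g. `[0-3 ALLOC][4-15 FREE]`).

Answer: [0-10 FREE][11-23 ALLOC][24-46 FREE]

Derivation:
Op 1: a = malloc(15) -> a = 0; heap: [0-14 ALLOC][15-46 FREE]
Op 2: a = realloc(a, 11) -> a = 0; heap: [0-10 ALLOC][11-46 FREE]
Op 3: b = malloc(14) -> b = 11; heap: [0-10 ALLOC][11-24 ALLOC][25-46 FREE]
Op 4: free(a) -> (freed a); heap: [0-10 FREE][11-24 ALLOC][25-46 FREE]
Op 5: b = realloc(b, 13) -> b = 11; heap: [0-10 FREE][11-23 ALLOC][24-46 FREE]
Op 6: c = malloc(2) -> c = 0; heap: [0-1 ALLOC][2-10 FREE][11-23 ALLOC][24-46 FREE]
free(c): c = 0 -> block [0-1 ALLOC]; mark free, coalesce with adjacent free neighbors -> [0-10 FREE][11-23 ALLOC][24-46 FREE]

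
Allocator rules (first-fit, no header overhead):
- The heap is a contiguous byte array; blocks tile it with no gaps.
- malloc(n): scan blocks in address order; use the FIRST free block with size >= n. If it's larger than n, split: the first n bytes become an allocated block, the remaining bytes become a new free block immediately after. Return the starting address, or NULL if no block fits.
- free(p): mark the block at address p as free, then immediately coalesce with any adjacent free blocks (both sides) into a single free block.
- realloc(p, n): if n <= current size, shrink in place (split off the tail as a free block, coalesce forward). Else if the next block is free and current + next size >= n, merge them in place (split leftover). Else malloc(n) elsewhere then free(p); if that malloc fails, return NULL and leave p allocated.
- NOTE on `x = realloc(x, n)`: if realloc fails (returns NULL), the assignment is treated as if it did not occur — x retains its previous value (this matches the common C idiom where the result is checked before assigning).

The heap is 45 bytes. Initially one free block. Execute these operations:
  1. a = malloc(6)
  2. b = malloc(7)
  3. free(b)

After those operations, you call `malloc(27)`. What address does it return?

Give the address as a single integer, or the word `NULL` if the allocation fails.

Answer: 6

Derivation:
Op 1: a = malloc(6) -> a = 0; heap: [0-5 ALLOC][6-44 FREE]
Op 2: b = malloc(7) -> b = 6; heap: [0-5 ALLOC][6-12 ALLOC][13-44 FREE]
Op 3: free(b) -> (freed b); heap: [0-5 ALLOC][6-44 FREE]
malloc(27): first-fit scan over [0-5 ALLOC][6-44 FREE] -> 6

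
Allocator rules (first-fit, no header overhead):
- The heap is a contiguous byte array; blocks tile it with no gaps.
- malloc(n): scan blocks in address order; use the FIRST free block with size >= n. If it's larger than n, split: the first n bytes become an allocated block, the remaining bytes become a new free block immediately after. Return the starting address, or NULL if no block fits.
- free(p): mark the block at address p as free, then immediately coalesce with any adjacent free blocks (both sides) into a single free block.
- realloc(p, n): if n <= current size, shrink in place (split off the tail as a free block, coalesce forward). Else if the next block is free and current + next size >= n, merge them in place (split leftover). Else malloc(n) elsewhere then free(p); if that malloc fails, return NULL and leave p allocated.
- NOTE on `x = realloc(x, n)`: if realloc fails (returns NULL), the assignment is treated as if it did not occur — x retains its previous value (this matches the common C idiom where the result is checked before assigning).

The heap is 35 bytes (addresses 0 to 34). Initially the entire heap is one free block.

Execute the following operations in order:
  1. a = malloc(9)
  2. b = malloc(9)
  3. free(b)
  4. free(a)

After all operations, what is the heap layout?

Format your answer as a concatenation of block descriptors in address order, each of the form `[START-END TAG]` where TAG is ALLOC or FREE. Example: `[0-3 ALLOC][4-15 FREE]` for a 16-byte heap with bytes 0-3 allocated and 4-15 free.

Op 1: a = malloc(9) -> a = 0; heap: [0-8 ALLOC][9-34 FREE]
Op 2: b = malloc(9) -> b = 9; heap: [0-8 ALLOC][9-17 ALLOC][18-34 FREE]
Op 3: free(b) -> (freed b); heap: [0-8 ALLOC][9-34 FREE]
Op 4: free(a) -> (freed a); heap: [0-34 FREE]

Answer: [0-34 FREE]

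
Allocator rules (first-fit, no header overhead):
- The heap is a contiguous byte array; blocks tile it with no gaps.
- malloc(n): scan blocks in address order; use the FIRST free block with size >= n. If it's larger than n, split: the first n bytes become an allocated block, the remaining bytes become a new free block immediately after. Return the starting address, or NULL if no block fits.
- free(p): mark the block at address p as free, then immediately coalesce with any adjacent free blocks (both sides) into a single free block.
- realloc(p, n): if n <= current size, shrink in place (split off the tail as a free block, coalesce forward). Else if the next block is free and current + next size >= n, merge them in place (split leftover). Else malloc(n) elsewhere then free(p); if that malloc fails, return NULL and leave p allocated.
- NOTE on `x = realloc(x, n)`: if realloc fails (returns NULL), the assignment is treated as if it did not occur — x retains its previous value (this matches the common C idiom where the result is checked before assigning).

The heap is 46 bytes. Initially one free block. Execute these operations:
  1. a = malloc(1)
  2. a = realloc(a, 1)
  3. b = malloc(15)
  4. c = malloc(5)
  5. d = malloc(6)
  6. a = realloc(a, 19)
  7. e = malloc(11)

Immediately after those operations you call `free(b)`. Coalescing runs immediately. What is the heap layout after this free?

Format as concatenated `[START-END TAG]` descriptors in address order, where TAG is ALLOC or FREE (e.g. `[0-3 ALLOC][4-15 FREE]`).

Op 1: a = malloc(1) -> a = 0; heap: [0-0 ALLOC][1-45 FREE]
Op 2: a = realloc(a, 1) -> a = 0; heap: [0-0 ALLOC][1-45 FREE]
Op 3: b = malloc(15) -> b = 1; heap: [0-0 ALLOC][1-15 ALLOC][16-45 FREE]
Op 4: c = malloc(5) -> c = 16; heap: [0-0 ALLOC][1-15 ALLOC][16-20 ALLOC][21-45 FREE]
Op 5: d = malloc(6) -> d = 21; heap: [0-0 ALLOC][1-15 ALLOC][16-20 ALLOC][21-26 ALLOC][27-45 FREE]
Op 6: a = realloc(a, 19) -> a = 27; heap: [0-0 FREE][1-15 ALLOC][16-20 ALLOC][21-26 ALLOC][27-45 ALLOC]
Op 7: e = malloc(11) -> e = NULL; heap: [0-0 FREE][1-15 ALLOC][16-20 ALLOC][21-26 ALLOC][27-45 ALLOC]
free(b): b = 1 -> block [1-15 ALLOC]; mark free, coalesce with adjacent free neighbors -> [0-15 FREE][16-20 ALLOC][21-26 ALLOC][27-45 ALLOC]

Answer: [0-15 FREE][16-20 ALLOC][21-26 ALLOC][27-45 ALLOC]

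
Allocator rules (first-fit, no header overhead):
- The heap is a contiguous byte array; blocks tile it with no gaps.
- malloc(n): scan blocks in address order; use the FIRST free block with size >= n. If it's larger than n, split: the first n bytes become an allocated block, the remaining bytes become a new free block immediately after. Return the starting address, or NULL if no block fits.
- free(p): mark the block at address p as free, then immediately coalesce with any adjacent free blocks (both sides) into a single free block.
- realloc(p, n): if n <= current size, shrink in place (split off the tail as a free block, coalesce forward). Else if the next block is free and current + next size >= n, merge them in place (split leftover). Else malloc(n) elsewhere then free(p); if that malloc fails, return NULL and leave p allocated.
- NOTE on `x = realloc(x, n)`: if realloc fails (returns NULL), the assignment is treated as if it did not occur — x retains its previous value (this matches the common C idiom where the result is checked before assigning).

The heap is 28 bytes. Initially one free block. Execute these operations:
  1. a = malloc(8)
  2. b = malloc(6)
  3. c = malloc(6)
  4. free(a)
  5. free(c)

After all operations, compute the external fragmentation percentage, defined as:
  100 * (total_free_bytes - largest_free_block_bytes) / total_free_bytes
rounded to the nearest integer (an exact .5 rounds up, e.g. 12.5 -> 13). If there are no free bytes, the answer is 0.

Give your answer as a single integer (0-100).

Answer: 36

Derivation:
Op 1: a = malloc(8) -> a = 0; heap: [0-7 ALLOC][8-27 FREE]
Op 2: b = malloc(6) -> b = 8; heap: [0-7 ALLOC][8-13 ALLOC][14-27 FREE]
Op 3: c = malloc(6) -> c = 14; heap: [0-7 ALLOC][8-13 ALLOC][14-19 ALLOC][20-27 FREE]
Op 4: free(a) -> (freed a); heap: [0-7 FREE][8-13 ALLOC][14-19 ALLOC][20-27 FREE]
Op 5: free(c) -> (freed c); heap: [0-7 FREE][8-13 ALLOC][14-27 FREE]
Free blocks: [8 14] total_free=22 largest=14 -> 100*(22-14)/22 = 800/22 ≈ 36.364 -> rounds to 36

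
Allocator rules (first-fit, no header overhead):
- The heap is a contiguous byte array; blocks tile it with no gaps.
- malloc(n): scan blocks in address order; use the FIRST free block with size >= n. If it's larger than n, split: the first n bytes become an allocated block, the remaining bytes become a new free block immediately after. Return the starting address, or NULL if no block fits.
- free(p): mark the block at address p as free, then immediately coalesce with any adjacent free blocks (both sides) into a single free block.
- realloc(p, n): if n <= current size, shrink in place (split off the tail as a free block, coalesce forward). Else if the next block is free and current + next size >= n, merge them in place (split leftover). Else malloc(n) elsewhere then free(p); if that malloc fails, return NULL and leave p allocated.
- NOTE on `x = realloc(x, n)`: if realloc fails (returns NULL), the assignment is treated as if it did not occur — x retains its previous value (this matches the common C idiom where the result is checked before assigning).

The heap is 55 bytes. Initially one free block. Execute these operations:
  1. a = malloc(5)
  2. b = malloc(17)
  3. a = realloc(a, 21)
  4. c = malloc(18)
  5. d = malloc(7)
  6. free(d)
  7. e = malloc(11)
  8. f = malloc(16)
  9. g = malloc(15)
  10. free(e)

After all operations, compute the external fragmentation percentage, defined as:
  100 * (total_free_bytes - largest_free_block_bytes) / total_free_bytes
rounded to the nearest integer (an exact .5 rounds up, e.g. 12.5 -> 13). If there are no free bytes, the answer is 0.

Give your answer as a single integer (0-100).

Op 1: a = malloc(5) -> a = 0; heap: [0-4 ALLOC][5-54 FREE]
Op 2: b = malloc(17) -> b = 5; heap: [0-4 ALLOC][5-21 ALLOC][22-54 FREE]
Op 3: a = realloc(a, 21) -> a = 22; heap: [0-4 FREE][5-21 ALLOC][22-42 ALLOC][43-54 FREE]
Op 4: c = malloc(18) -> c = NULL; heap: [0-4 FREE][5-21 ALLOC][22-42 ALLOC][43-54 FREE]
Op 5: d = malloc(7) -> d = 43; heap: [0-4 FREE][5-21 ALLOC][22-42 ALLOC][43-49 ALLOC][50-54 FREE]
Op 6: free(d) -> (freed d); heap: [0-4 FREE][5-21 ALLOC][22-42 ALLOC][43-54 FREE]
Op 7: e = malloc(11) -> e = 43; heap: [0-4 FREE][5-21 ALLOC][22-42 ALLOC][43-53 ALLOC][54-54 FREE]
Op 8: f = malloc(16) -> f = NULL; heap: [0-4 FREE][5-21 ALLOC][22-42 ALLOC][43-53 ALLOC][54-54 FREE]
Op 9: g = malloc(15) -> g = NULL; heap: [0-4 FREE][5-21 ALLOC][22-42 ALLOC][43-53 ALLOC][54-54 FREE]
Op 10: free(e) -> (freed e); heap: [0-4 FREE][5-21 ALLOC][22-42 ALLOC][43-54 FREE]
Free blocks: [5 12] total_free=17 largest=12 -> 100*(17-12)/17 = 500/17 ≈ 29.412 -> rounds to 29

Answer: 29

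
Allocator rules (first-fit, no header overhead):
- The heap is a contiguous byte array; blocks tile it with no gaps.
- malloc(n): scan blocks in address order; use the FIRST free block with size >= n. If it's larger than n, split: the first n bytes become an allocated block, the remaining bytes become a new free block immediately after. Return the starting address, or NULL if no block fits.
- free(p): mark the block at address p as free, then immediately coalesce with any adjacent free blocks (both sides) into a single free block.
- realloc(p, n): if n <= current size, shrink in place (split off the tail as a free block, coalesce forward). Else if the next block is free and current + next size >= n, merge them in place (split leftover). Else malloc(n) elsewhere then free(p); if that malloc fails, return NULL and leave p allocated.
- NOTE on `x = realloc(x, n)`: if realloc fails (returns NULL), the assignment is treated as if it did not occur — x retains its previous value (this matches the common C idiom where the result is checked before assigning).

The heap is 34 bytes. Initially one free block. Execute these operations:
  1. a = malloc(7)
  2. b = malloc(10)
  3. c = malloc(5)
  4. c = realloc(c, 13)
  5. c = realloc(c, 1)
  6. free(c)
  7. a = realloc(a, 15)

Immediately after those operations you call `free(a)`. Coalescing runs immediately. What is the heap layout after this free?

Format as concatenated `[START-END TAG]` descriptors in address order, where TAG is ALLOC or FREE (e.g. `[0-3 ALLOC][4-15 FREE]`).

Answer: [0-6 FREE][7-16 ALLOC][17-33 FREE]

Derivation:
Op 1: a = malloc(7) -> a = 0; heap: [0-6 ALLOC][7-33 FREE]
Op 2: b = malloc(10) -> b = 7; heap: [0-6 ALLOC][7-16 ALLOC][17-33 FREE]
Op 3: c = malloc(5) -> c = 17; heap: [0-6 ALLOC][7-16 ALLOC][17-21 ALLOC][22-33 FREE]
Op 4: c = realloc(c, 13) -> c = 17; heap: [0-6 ALLOC][7-16 ALLOC][17-29 ALLOC][30-33 FREE]
Op 5: c = realloc(c, 1) -> c = 17; heap: [0-6 ALLOC][7-16 ALLOC][17-17 ALLOC][18-33 FREE]
Op 6: free(c) -> (freed c); heap: [0-6 ALLOC][7-16 ALLOC][17-33 FREE]
Op 7: a = realloc(a, 15) -> a = 17; heap: [0-6 FREE][7-16 ALLOC][17-31 ALLOC][32-33 FREE]
free(a): a = 17 -> block [17-31 ALLOC]; mark free, coalesce with adjacent free neighbors -> [0-6 FREE][7-16 ALLOC][17-33 FREE]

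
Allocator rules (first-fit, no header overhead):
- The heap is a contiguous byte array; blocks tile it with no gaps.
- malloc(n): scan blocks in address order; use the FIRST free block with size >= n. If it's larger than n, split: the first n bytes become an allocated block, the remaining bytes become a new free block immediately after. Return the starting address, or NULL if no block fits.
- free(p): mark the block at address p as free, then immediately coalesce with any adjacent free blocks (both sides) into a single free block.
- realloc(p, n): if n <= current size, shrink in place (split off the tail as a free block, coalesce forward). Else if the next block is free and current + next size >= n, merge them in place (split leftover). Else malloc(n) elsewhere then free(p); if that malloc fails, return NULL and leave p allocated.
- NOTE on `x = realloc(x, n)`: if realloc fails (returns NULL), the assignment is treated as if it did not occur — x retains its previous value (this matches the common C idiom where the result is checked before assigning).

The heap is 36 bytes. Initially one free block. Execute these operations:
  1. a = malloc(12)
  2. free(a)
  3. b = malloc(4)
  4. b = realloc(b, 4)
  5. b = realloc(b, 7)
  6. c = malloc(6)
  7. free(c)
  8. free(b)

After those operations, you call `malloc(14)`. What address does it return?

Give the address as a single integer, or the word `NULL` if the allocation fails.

Op 1: a = malloc(12) -> a = 0; heap: [0-11 ALLOC][12-35 FREE]
Op 2: free(a) -> (freed a); heap: [0-35 FREE]
Op 3: b = malloc(4) -> b = 0; heap: [0-3 ALLOC][4-35 FREE]
Op 4: b = realloc(b, 4) -> b = 0; heap: [0-3 ALLOC][4-35 FREE]
Op 5: b = realloc(b, 7) -> b = 0; heap: [0-6 ALLOC][7-35 FREE]
Op 6: c = malloc(6) -> c = 7; heap: [0-6 ALLOC][7-12 ALLOC][13-35 FREE]
Op 7: free(c) -> (freed c); heap: [0-6 ALLOC][7-35 FREE]
Op 8: free(b) -> (freed b); heap: [0-35 FREE]
malloc(14): first-fit scan over [0-35 FREE] -> 0

Answer: 0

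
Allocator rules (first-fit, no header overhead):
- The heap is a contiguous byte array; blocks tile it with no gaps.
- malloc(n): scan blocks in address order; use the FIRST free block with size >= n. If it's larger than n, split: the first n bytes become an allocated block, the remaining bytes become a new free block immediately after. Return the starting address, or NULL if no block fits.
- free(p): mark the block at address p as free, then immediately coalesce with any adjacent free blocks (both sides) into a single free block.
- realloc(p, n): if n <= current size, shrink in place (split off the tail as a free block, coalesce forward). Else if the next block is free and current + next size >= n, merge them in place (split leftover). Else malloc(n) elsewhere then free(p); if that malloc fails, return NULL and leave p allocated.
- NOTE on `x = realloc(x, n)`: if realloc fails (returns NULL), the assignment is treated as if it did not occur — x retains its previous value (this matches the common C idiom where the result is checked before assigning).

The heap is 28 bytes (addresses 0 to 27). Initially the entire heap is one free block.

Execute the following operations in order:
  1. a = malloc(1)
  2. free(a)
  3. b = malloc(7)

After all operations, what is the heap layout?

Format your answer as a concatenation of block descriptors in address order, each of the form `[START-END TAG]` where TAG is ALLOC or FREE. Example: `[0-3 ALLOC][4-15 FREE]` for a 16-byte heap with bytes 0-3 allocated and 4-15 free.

Answer: [0-6 ALLOC][7-27 FREE]

Derivation:
Op 1: a = malloc(1) -> a = 0; heap: [0-0 ALLOC][1-27 FREE]
Op 2: free(a) -> (freed a); heap: [0-27 FREE]
Op 3: b = malloc(7) -> b = 0; heap: [0-6 ALLOC][7-27 FREE]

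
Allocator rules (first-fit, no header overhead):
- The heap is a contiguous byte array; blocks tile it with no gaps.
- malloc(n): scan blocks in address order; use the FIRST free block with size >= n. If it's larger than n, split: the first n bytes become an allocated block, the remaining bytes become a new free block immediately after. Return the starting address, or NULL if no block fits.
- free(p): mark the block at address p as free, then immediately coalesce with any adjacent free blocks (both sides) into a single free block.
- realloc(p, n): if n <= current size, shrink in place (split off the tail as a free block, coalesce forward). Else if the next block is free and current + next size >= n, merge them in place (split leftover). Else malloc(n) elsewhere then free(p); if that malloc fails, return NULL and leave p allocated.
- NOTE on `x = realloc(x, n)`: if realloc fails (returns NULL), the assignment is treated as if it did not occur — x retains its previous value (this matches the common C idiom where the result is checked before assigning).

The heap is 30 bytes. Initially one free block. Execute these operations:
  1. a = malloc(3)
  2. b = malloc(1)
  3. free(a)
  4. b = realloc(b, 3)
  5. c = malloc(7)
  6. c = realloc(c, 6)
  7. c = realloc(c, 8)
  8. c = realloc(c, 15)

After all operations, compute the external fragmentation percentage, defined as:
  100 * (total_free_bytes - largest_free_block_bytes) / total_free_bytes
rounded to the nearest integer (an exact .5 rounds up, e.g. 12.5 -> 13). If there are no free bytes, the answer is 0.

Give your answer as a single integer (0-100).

Answer: 25

Derivation:
Op 1: a = malloc(3) -> a = 0; heap: [0-2 ALLOC][3-29 FREE]
Op 2: b = malloc(1) -> b = 3; heap: [0-2 ALLOC][3-3 ALLOC][4-29 FREE]
Op 3: free(a) -> (freed a); heap: [0-2 FREE][3-3 ALLOC][4-29 FREE]
Op 4: b = realloc(b, 3) -> b = 3; heap: [0-2 FREE][3-5 ALLOC][6-29 FREE]
Op 5: c = malloc(7) -> c = 6; heap: [0-2 FREE][3-5 ALLOC][6-12 ALLOC][13-29 FREE]
Op 6: c = realloc(c, 6) -> c = 6; heap: [0-2 FREE][3-5 ALLOC][6-11 ALLOC][12-29 FREE]
Op 7: c = realloc(c, 8) -> c = 6; heap: [0-2 FREE][3-5 ALLOC][6-13 ALLOC][14-29 FREE]
Op 8: c = realloc(c, 15) -> c = 6; heap: [0-2 FREE][3-5 ALLOC][6-20 ALLOC][21-29 FREE]
Free blocks: [3 9] total_free=12 largest=9 -> 100*(12-9)/12 = 300/12 = 25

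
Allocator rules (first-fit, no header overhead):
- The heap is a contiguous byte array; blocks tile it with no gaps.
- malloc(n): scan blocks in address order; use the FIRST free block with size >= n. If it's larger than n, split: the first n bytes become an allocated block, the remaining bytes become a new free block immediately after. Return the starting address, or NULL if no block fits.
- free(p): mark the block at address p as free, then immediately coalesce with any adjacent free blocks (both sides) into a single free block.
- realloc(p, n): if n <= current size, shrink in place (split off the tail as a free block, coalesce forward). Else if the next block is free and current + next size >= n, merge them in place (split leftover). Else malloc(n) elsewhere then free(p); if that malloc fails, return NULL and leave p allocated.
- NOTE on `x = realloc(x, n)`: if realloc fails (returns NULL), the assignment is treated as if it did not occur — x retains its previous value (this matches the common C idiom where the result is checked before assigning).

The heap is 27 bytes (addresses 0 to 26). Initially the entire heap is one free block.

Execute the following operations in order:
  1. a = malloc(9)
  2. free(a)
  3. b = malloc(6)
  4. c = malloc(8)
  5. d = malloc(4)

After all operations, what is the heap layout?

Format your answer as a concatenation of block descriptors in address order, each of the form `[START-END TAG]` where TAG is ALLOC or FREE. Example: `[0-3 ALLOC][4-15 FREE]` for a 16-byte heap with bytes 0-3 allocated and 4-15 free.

Answer: [0-5 ALLOC][6-13 ALLOC][14-17 ALLOC][18-26 FREE]

Derivation:
Op 1: a = malloc(9) -> a = 0; heap: [0-8 ALLOC][9-26 FREE]
Op 2: free(a) -> (freed a); heap: [0-26 FREE]
Op 3: b = malloc(6) -> b = 0; heap: [0-5 ALLOC][6-26 FREE]
Op 4: c = malloc(8) -> c = 6; heap: [0-5 ALLOC][6-13 ALLOC][14-26 FREE]
Op 5: d = malloc(4) -> d = 14; heap: [0-5 ALLOC][6-13 ALLOC][14-17 ALLOC][18-26 FREE]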